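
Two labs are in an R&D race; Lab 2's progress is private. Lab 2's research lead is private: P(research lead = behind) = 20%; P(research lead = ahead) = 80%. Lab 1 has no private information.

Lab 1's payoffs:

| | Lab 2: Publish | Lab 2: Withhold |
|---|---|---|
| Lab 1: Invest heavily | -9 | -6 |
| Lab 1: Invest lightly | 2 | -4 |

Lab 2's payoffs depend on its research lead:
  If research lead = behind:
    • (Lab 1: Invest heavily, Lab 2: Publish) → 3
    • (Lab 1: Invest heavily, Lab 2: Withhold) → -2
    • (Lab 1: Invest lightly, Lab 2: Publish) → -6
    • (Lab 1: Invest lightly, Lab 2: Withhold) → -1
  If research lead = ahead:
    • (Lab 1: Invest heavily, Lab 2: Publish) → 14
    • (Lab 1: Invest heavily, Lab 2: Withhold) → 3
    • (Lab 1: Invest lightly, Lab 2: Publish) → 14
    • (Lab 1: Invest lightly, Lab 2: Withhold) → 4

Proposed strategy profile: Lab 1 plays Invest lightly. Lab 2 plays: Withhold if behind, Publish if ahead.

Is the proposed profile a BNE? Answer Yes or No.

Yes

Lab 1 plays Invest lightly: E[Invest lightly] = 0.2·(-4) + 0.8·(2) = 0.8; E[Invest heavily] = -8.4. Best-responding. ✓
Lab 2 (research lead behind), facing Invest lightly: Publish gives -6, Withhold gives -1. Proposed Withhold is best. ✓
Lab 2 (research lead ahead), facing Invest lightly: Publish gives 14, Withhold gives 4. Proposed Publish is best. ✓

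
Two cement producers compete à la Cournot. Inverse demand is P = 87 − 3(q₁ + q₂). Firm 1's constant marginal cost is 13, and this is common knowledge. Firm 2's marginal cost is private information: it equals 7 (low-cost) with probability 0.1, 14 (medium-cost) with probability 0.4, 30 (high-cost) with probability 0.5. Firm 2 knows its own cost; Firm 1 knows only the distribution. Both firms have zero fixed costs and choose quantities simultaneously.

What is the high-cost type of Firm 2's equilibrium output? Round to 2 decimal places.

4.93

Firm 2 with cost c maximizes (87 − 3(q₁+q₂) − c)·q₂, giving q₂(c) = (87 − c − 3q₁)/6.
E[c₂] = 0.1·7 + 0.4·14 + 0.5·30 = 21.3
Firm 1's FOC against E[q₂] yields q₁ = (87 − 2·13 + E[c₂])/9 = (87 − 26 + 21.3)/9 = 9.14444.
q₂(high-cost) = (87 − 30 − 3·9.14444)/6 = 4.92778.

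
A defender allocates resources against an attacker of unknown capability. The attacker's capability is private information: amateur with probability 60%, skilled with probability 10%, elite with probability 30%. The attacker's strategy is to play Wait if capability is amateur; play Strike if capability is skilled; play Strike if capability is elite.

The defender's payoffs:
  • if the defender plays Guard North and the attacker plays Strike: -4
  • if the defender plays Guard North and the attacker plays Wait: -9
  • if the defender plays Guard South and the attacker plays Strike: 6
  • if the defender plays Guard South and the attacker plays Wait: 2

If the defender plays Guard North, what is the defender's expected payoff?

-7

E[Guard North] = 0.6·(-9) + 0.1·(-4) + 0.3·(-4) = (-5.4) + (-0.4) + (-1.2) = -7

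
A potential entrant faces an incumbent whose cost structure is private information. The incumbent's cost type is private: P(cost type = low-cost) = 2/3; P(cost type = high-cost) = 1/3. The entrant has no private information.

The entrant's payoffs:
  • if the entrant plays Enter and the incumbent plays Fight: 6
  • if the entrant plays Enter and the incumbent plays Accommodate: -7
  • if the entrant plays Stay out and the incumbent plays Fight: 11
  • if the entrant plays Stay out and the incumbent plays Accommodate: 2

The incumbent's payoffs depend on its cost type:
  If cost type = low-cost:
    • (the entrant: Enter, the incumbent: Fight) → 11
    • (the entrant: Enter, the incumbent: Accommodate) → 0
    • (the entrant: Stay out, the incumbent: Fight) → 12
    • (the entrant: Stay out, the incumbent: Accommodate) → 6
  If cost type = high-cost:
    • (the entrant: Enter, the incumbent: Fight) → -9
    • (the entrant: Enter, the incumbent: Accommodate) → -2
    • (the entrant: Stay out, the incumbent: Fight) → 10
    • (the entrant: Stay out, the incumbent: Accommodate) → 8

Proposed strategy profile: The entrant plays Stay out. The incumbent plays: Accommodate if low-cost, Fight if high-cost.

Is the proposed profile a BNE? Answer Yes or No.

The entrant plays Stay out: E[Stay out] = 2/3·(2) + 1/3·(11) = 5; E[Enter] = -8/3. Best-responding. ✓
The incumbent (cost type low-cost), facing Stay out: Fight gives 12, Accommodate gives 6. Proposed Accommodate is not best — profitable deviation exists. ✗
The incumbent (cost type high-cost), facing Stay out: Fight gives 10, Accommodate gives 8. Proposed Fight is best. ✓

No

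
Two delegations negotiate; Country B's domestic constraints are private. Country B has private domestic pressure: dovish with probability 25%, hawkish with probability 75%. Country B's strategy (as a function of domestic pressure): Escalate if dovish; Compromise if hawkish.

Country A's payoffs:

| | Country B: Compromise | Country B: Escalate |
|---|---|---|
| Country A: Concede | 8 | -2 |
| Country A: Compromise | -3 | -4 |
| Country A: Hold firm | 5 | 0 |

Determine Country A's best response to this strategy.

E[Concede] = 0.25·(-2) + 0.75·(8) = 5.5
E[Compromise] = 0.25·(-4) + 0.75·(-3) = -3.25
E[Hold firm] = 0.25·(0) + 0.75·(5) = 3.75
Best response: Concede (5.5 is the largest).

Concede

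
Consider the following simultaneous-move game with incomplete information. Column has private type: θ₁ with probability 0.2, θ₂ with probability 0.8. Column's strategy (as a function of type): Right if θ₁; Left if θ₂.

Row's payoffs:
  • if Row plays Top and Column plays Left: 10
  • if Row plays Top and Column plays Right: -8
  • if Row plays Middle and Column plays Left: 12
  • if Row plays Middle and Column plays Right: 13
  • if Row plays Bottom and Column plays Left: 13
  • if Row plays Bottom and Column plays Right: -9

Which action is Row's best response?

Middle

Compute Row's expected payoff for each action, taking the expectation over Column's type.
E[Top] = 0.2·(-8) + 0.8·(10) = 6.4
E[Middle] = 0.2·(13) + 0.8·(12) = 12.2
E[Bottom] = 0.2·(-9) + 0.8·(13) = 8.6
Best response: Middle (12.2 is the largest).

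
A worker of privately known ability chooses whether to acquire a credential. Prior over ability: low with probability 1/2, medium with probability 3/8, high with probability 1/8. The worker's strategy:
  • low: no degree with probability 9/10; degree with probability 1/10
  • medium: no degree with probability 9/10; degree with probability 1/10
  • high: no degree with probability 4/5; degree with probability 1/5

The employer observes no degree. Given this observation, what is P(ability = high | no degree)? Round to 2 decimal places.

0.11

Apply Bayes' rule using the sender's strategy as the likelihood.
P(no degree) = (1/2)·(9/10) + (3/8)·(9/10) + (1/8)·(4/5) = 71/80
P(high | no degree) = ((1/8)·(4/5)) / (71/80) = (1/10) / (71/80) = 8/71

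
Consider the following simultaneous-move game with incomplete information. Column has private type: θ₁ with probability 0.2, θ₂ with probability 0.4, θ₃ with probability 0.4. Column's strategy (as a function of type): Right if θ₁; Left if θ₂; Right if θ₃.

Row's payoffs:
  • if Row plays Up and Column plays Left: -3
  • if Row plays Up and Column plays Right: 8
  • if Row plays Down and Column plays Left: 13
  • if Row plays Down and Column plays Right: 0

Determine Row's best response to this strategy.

Down

E[Up] = 0.2·(8) + 0.4·(-3) + 0.4·(8) = 3.6
E[Down] = 0.2·(0) + 0.4·(13) + 0.4·(0) = 5.2
Best response: Down (5.2 is the largest).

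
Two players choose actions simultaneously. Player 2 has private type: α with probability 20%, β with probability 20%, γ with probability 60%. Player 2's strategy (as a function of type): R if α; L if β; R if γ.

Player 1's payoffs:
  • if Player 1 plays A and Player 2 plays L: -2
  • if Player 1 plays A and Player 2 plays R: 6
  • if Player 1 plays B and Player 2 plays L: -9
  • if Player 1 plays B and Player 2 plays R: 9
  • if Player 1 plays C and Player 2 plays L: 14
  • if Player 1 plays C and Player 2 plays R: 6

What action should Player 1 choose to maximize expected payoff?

E[A] = 0.2·(6) + 0.2·(-2) + 0.6·(6) = 4.4
E[B] = 0.2·(9) + 0.2·(-9) + 0.6·(9) = 5.4
E[C] = 0.2·(6) + 0.2·(14) + 0.6·(6) = 7.6
Best response: C (7.6 is the largest).

C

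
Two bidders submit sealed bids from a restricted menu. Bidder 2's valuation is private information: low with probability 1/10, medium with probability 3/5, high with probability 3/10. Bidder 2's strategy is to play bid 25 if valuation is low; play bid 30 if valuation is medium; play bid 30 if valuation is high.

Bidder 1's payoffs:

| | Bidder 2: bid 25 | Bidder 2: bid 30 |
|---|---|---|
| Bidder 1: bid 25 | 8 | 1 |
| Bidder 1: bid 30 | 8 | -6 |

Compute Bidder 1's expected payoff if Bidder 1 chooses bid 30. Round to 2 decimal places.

-4.60

E[bid 30] = 1/10·8 + 3/5·(-6) + 3/10·(-6) = 4/5 + (-18/5) + (-9/5) = -23/5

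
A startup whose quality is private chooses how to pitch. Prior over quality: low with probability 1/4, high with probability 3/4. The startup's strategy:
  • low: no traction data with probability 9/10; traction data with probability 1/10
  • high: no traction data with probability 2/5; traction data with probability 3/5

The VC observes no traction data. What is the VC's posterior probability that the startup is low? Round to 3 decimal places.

P(no traction data) = (1/4)·(9/10) + (3/4)·(2/5) = 21/40
P(low | no traction data) = ((1/4)·(9/10)) / (21/40) = (9/40) / (21/40) = 3/7

0.429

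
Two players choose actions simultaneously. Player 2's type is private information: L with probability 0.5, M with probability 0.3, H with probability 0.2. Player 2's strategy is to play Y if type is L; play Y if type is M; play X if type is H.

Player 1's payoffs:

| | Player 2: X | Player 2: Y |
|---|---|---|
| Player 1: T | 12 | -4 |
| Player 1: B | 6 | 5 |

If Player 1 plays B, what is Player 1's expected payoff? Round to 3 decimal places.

E[B] = 0.5·5 + 0.3·5 + 0.2·6 = 2.5 + 1.5 + 1.2 = 5.2

5.200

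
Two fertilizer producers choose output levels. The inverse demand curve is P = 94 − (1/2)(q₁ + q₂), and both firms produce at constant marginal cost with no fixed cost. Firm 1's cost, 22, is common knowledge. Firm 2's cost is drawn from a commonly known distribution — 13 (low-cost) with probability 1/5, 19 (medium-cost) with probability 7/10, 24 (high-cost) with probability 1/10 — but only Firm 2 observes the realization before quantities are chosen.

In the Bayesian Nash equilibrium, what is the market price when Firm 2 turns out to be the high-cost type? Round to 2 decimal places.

Firm 2 with cost c maximizes (94 − (1/2)(q₁+q₂) − c)·q₂, giving q₂(c) = (94 − c − (1/2)q₁).
E[c₂] = 1/5·13 + 7/10·19 + 1/10·24 = 18.3
Firm 1's FOC against E[q₂] yields q₁ = (94 − 2·22 + E[c₂])/(3/2) = (94 − 44 + 18.3)/(3/2) = 45.5333.
q₂(high-cost) = 47.2333, so P = 94 − (1/2)·(45.5333 + 47.2333) = 47.6167.

47.62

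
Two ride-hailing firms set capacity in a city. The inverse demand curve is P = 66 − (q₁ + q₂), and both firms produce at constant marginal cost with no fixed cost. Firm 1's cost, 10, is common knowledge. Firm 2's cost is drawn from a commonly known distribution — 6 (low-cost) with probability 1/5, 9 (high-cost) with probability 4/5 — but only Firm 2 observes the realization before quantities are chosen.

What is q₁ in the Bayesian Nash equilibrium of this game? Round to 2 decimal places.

Firm 2 with cost c maximizes (66 − (q₁+q₂) − c)·q₂, giving q₂(c) = (66 − c − q₁)/2.
E[c₂] = 1/5·6 + 4/5·9 = 8.4
Firm 1's FOC against E[q₂] yields q₁ = (66 − 2·10 + E[c₂])/3 = (66 − 20 + 8.4)/3 = 18.1333.

18.13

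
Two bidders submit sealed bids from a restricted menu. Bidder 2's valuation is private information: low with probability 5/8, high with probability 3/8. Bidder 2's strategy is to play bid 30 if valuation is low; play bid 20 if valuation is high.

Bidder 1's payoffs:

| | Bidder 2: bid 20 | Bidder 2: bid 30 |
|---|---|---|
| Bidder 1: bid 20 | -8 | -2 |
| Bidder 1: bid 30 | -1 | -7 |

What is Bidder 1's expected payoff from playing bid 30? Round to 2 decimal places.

-4.75

Take the expectation over Bidder 2's valuation, weighting each type's action by its prior probability.
E[bid 30] = 5/8·(-7) + 3/8·(-1) = (-35/8) + (-3/8) = -19/4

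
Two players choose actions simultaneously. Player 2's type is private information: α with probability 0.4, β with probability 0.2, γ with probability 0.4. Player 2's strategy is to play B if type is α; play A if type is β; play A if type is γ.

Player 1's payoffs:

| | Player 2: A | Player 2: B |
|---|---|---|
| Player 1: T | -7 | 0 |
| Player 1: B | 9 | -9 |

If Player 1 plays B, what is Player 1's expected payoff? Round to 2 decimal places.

E[B] = 0.4·(-9) + 0.2·9 + 0.4·9 = (-3.6) + 1.8 + 3.6 = 1.8

1.80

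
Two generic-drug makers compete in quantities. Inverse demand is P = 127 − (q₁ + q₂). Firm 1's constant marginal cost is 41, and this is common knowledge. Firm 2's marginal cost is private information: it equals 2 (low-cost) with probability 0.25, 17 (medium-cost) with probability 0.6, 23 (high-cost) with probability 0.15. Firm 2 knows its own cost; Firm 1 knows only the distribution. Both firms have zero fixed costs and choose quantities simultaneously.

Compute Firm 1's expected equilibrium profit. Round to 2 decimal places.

388.75

Type-c best response for Firm 2: q₂(c) = (127 − c)/2 − q₁/2.
Firm 1 maximizes expected profit; its first-order condition is 127 − 2q₁ − E[q₂] − 41 = 0.
Substituting E[q₂] and solving: E[c₂] = 14.15, so q₁ = (127 − 2·41 + 14.15)/3 = 19.7167.
E[P] = 127 − (q₁ + E[q₂]) = 60.7167; Firm 1's expected profit = (E[P] − 41)·q₁ = (60.7167 − 41)·19.7167 = 388.747.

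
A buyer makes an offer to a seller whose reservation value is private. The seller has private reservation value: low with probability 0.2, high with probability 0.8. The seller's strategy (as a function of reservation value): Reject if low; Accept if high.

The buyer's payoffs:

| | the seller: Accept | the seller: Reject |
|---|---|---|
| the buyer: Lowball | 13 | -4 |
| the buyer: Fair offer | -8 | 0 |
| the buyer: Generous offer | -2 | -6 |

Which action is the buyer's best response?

Lowball

Compute the buyer's expected payoff for each action, taking the expectation over the seller's type.
E[Lowball] = 0.2·(-4) + 0.8·(13) = 9.6
E[Fair offer] = 0.2·(0) + 0.8·(-8) = -6.4
E[Generous offer] = 0.2·(-6) + 0.8·(-2) = -2.8
Best response: Lowball (9.6 is the largest).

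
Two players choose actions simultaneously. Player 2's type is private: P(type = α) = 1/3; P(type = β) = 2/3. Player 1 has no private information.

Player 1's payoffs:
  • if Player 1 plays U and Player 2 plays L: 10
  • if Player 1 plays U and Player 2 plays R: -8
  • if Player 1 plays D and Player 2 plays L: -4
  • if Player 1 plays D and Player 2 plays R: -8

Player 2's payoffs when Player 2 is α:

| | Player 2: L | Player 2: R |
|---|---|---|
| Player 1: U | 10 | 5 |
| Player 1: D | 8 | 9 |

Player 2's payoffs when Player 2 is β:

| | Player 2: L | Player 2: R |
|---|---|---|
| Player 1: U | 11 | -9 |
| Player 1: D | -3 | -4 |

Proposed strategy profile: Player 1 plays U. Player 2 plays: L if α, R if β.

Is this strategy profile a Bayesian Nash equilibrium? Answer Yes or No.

No

Player 1 plays U: E[U] = 1/3·(10) + 2/3·(-8) = -2; E[D] = -20/3. Best-responding. ✓
Player 2 (type α), facing U: L gives 10, R gives 5. Proposed L is best. ✓
Player 2 (type β), facing U: L gives 11, R gives -9. Proposed R is not best — profitable deviation exists. ✗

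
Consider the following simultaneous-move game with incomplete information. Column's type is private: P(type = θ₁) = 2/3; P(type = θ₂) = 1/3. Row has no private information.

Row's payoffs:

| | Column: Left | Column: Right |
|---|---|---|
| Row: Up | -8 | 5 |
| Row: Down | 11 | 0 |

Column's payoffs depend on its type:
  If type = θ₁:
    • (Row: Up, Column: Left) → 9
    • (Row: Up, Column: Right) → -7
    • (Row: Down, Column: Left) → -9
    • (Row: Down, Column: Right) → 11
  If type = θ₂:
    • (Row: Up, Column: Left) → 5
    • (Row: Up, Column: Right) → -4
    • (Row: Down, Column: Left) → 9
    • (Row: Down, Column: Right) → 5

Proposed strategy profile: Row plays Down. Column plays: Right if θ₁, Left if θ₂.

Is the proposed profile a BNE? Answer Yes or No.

Row plays Down: E[Down] = 2/3·(0) + 1/3·(11) = 11/3; E[Up] = 2/3. Best-responding. ✓
Column (type θ₁), facing Down: Left gives -9, Right gives 11. Proposed Right is best. ✓
Column (type θ₂), facing Down: Left gives 9, Right gives 5. Proposed Left is best. ✓

Yes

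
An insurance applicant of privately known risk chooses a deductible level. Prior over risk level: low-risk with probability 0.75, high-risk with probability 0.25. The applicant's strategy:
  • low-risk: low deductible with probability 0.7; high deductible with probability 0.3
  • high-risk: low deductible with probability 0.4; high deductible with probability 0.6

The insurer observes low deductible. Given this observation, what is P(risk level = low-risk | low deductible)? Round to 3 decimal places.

P(low deductible) = 0.75·0.7 + 0.25·0.4 = 0.625
P(low-risk | low deductible) = (0.75·0.7) / 0.625 = 0.525 / 0.625 = 0.84

0.840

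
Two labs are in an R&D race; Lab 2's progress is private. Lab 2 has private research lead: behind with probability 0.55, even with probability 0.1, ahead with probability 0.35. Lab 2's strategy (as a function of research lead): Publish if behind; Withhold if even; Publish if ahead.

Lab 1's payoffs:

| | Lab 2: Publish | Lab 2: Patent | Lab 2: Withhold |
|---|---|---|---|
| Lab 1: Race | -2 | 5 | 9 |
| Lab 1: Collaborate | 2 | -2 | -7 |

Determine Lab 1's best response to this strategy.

E[Race] = 0.55·(-2) + 0.1·(9) + 0.35·(-2) = -0.9
E[Collaborate] = 0.55·(2) + 0.1·(-7) + 0.35·(2) = 1.1
Best response: Collaborate (1.1 is the largest).

Collaborate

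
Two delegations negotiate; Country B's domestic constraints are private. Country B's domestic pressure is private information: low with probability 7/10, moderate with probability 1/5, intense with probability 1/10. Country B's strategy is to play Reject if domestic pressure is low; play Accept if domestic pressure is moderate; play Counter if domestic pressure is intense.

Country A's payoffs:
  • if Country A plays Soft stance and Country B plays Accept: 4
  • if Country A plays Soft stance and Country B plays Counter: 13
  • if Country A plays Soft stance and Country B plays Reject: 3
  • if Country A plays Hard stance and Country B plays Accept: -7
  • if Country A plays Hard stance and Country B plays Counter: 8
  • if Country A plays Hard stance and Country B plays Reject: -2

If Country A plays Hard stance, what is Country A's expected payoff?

Take the expectation over Country B's domestic pressure, weighting each type's action by its prior probability.
E[Hard stance] = 7/10·(-2) + 1/5·(-7) + 1/10·8 = (-7/5) + (-7/5) + 4/5 = -2

-2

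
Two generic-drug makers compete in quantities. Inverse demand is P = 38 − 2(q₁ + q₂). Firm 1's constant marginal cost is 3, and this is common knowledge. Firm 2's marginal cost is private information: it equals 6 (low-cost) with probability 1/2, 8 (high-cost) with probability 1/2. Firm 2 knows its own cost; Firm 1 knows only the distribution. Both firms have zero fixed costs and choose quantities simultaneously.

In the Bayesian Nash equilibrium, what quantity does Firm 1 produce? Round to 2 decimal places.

6.50

Each type of Firm 2 best-responds to q₁; Firm 1 best-responds to the expected q₂ over Firm 2's types.
Firm 2 with cost c maximizes (38 − 2(q₁+q₂) − c)·q₂, giving q₂(c) = (38 − c − 2q₁)/4.
E[c₂] = 1/2·6 + 1/2·8 = 7
Firm 1's FOC against E[q₂] yields q₁ = (38 − 2·3 + E[c₂])/6 = (38 − 6 + 7)/6 = 6.5.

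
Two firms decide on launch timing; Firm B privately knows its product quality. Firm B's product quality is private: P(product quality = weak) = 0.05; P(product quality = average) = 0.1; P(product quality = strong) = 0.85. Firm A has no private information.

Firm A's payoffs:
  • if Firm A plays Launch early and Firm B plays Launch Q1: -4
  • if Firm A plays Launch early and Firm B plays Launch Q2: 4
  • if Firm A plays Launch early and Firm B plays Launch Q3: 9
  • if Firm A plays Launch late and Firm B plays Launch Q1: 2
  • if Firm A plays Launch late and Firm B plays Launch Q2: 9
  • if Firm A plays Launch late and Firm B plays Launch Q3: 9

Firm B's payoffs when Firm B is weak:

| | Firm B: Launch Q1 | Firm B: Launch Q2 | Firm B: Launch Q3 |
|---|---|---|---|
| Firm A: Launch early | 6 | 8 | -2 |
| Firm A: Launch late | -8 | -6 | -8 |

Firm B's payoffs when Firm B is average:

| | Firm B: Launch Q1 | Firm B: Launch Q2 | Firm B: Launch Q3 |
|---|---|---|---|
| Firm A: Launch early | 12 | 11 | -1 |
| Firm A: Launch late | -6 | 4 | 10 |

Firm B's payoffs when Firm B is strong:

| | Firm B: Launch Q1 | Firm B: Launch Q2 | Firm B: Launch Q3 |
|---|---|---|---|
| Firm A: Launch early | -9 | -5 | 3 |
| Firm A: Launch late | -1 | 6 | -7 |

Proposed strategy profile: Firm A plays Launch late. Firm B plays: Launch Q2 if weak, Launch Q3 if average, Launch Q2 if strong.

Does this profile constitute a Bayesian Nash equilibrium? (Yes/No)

A profile is a BNE iff every type of every player is best-responding given beliefs about the other side.
Firm A plays Launch late: E[Launch late] = 0.05·(9) + 0.1·(9) + 0.85·(9) = 9; E[Launch early] = 4.5. Best-responding. ✓
Firm B (product quality weak), facing Launch late: Launch Q1 gives -8, Launch Q2 gives -6, Launch Q3 gives -8. Proposed Launch Q2 is best. ✓
Firm B (product quality average), facing Launch late: Launch Q1 gives -6, Launch Q2 gives 4, Launch Q3 gives 10. Proposed Launch Q3 is best. ✓
Firm B (product quality strong), facing Launch late: Launch Q1 gives -1, Launch Q2 gives 6, Launch Q3 gives -7. Proposed Launch Q2 is best. ✓

Yes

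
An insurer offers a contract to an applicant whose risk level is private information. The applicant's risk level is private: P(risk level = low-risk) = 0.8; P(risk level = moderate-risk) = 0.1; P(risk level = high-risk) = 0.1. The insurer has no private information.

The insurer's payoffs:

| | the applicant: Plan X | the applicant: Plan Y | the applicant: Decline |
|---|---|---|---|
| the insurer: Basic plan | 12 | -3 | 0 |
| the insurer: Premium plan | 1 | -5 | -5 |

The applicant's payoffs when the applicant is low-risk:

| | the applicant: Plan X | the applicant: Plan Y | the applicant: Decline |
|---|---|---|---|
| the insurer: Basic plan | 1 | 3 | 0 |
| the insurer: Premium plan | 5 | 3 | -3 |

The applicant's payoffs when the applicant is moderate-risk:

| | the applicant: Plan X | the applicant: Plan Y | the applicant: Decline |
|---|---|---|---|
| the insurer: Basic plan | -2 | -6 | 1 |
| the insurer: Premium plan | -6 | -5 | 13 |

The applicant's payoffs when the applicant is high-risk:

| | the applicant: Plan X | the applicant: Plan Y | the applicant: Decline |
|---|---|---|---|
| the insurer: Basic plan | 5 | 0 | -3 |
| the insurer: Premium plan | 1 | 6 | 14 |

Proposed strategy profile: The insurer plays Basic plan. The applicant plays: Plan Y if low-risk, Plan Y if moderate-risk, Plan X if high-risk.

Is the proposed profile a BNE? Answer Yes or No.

No

The insurer plays Basic plan: E[Basic plan] = 0.8·(-3) + 0.1·(-3) + 0.1·(12) = -1.5; E[Premium plan] = -4.4. Best-responding. ✓
The applicant (risk level low-risk), facing Basic plan: Plan X gives 1, Plan Y gives 3, Decline gives 0. Proposed Plan Y is best. ✓
The applicant (risk level moderate-risk), facing Basic plan: Plan X gives -2, Plan Y gives -6, Decline gives 1. Proposed Plan Y is not best — profitable deviation exists. ✗
The applicant (risk level high-risk), facing Basic plan: Plan X gives 5, Plan Y gives 0, Decline gives -3. Proposed Plan X is best. ✓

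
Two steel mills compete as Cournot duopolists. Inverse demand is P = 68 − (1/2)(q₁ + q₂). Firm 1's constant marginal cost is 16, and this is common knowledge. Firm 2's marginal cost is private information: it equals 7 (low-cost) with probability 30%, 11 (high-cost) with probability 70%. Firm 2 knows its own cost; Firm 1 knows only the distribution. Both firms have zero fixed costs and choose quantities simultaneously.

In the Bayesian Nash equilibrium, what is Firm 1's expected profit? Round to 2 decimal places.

466.14

Firm 2 with cost c maximizes (68 − (1/2)(q₁+q₂) − c)·q₂, giving q₂(c) = (68 − c − (1/2)q₁).
E[c₂] = 0.3·7 + 0.7·11 = 9.8
Firm 1's FOC against E[q₂] yields q₁ = (68 − 2·16 + E[c₂])/(3/2) = (68 − 32 + 9.8)/(3/2) = 30.5333.
E[P] = 68 − (1/2)·(q₁ + E[q₂]) = 31.2667; Firm 1's expected profit = (E[P] − 16)·q₁ = (31.2667 − 16)·30.5333 = 466.142.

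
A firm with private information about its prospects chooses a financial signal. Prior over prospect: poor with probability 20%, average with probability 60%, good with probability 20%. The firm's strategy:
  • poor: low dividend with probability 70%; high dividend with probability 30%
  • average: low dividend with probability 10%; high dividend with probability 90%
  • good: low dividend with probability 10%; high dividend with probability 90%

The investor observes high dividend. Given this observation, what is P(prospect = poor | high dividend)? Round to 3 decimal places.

0.077

Apply Bayes' rule using the sender's strategy as the likelihood.
P(high dividend) = 0.2·0.3 + 0.6·0.9 + 0.2·0.9 = 0.78
P(poor | high dividend) = (0.2·0.3) / 0.78 = 0.06 / 0.78 = 0.0769231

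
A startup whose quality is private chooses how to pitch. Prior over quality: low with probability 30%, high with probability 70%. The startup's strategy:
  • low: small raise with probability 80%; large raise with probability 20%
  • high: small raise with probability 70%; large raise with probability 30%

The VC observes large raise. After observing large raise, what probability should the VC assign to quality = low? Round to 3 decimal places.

0.222

P(large raise) = 0.3·0.2 + 0.7·0.3 = 0.27
P(low | large raise) = (0.3·0.2) / 0.27 = 0.06 / 0.27 = 0.222222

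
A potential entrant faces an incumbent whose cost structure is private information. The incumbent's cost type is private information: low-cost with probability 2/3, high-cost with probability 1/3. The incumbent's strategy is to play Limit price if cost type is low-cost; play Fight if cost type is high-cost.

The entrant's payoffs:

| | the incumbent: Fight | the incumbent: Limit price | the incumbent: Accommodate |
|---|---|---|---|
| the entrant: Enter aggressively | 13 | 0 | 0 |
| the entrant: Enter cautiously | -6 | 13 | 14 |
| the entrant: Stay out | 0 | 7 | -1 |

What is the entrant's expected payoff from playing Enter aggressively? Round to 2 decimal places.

Take the expectation over the incumbent's cost type, weighting each type's action by its prior probability.
E[Enter aggressively] = 2/3·0 + 1/3·13 = 0 + 13/3 = 13/3

4.33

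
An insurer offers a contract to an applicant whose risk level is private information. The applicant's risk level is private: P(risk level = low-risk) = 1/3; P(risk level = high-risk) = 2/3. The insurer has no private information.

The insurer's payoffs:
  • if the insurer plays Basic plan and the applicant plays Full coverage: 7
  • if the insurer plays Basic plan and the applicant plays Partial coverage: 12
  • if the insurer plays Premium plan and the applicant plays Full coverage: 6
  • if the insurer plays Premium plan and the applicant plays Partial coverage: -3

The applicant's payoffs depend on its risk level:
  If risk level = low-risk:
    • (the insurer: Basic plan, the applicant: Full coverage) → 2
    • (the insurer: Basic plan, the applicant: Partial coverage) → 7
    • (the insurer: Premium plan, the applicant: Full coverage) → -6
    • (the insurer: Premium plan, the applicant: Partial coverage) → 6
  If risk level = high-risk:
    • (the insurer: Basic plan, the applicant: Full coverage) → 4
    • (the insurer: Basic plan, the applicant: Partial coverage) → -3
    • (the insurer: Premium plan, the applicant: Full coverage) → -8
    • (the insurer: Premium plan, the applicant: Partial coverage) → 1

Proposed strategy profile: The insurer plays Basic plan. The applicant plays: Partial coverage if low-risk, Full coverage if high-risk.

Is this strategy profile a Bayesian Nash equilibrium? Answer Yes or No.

Yes

A profile is a BNE iff every type of every player is best-responding given beliefs about the other side.
The insurer plays Basic plan: E[Basic plan] = 1/3·(12) + 2/3·(7) = 26/3; E[Premium plan] = 3. Best-responding. ✓
The applicant (risk level low-risk), facing Basic plan: Full coverage gives 2, Partial coverage gives 7. Proposed Partial coverage is best. ✓
The applicant (risk level high-risk), facing Basic plan: Full coverage gives 4, Partial coverage gives -3. Proposed Full coverage is best. ✓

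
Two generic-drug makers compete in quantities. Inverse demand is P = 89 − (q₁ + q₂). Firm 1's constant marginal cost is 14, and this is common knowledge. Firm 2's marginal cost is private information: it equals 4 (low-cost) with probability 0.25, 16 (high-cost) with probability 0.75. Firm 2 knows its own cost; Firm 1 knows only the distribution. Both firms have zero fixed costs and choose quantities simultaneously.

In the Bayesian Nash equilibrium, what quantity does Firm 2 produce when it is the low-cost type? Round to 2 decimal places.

Type-c best response for Firm 2: q₂(c) = (89 − c)/2 − q₁/2.
Firm 1 maximizes expected profit; its first-order condition is 89 − 2q₁ − E[q₂] − 14 = 0.
Substituting E[q₂] and solving: E[c₂] = 13, so q₁ = (89 − 2·14 + 13)/3 = 24.6667.
q₂(low-cost) = (89 − 4 − 24.6667)/2 = 30.1667.

30.17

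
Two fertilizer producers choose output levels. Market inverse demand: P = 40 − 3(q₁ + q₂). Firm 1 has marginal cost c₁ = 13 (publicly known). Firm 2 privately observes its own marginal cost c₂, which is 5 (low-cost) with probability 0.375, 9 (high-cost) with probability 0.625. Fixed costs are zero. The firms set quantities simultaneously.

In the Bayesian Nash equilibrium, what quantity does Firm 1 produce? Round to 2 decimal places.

Type-c best response for Firm 2: q₂(c) = (40 − c)/6 − q₁/2.
Firm 1 maximizes expected profit; its first-order condition is 40 − 6q₁ − 3E[q₂] − 13 = 0.
Substituting E[q₂] and solving: E[c₂] = 7.5, so q₁ = (40 − 2·13 + 7.5)/9 = 2.38889.

2.39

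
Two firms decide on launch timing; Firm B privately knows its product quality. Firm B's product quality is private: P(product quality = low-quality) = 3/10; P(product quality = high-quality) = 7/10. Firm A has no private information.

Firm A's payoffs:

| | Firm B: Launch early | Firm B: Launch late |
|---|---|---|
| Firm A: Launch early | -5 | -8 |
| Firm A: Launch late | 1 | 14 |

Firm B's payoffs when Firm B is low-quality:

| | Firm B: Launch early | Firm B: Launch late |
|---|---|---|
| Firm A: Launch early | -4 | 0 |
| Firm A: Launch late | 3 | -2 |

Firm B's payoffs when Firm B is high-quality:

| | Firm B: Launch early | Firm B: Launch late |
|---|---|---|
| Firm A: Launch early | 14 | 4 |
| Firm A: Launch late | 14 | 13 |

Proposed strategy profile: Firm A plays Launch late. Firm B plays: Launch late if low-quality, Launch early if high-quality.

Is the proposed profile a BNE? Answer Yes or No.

No

Firm A plays Launch late: E[Launch late] = 3/10·(14) + 7/10·(1) = 49/10; E[Launch early] = -59/10. Best-responding. ✓
Firm B (product quality low-quality), facing Launch late: Launch early gives 3, Launch late gives -2. Proposed Launch late is not best — profitable deviation exists. ✗
Firm B (product quality high-quality), facing Launch late: Launch early gives 14, Launch late gives 13. Proposed Launch early is best. ✓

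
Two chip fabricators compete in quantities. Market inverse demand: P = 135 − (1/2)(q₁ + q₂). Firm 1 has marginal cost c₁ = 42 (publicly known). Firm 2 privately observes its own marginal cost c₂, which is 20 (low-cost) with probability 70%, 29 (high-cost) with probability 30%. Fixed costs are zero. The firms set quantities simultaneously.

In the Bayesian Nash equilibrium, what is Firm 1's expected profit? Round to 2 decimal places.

Type-c best response for Firm 2: q₂(c) = (135 − c) − q₁/2.
Firm 1 maximizes expected profit; its first-order condition is 135 − q₁ − (1/2)E[q₂] − 42 = 0.
Substituting E[q₂] and solving: E[c₂] = 22.7, so q₁ = (135 − 2·42 + 22.7)/(3/2) = 49.1333.
E[P] = 135 − (1/2)·(q₁ + E[q₂]) = 66.5667; Firm 1's expected profit = (E[P] − 42)·q₁ = (66.5667 − 42)·49.1333 = 1207.04.

1207.04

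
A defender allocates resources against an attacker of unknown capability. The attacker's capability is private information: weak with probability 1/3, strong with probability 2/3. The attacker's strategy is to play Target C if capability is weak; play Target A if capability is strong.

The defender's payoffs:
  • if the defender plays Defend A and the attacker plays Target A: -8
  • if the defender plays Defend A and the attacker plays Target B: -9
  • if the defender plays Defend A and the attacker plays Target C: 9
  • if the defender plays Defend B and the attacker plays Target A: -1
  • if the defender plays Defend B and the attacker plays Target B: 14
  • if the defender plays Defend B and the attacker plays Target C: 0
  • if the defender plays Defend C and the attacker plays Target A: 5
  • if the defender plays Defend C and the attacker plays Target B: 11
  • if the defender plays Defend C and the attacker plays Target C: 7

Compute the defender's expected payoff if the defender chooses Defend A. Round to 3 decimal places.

E[Defend A] = 1/3·9 + 2/3·(-8) = 3 + (-16/3) = -7/3

-2.333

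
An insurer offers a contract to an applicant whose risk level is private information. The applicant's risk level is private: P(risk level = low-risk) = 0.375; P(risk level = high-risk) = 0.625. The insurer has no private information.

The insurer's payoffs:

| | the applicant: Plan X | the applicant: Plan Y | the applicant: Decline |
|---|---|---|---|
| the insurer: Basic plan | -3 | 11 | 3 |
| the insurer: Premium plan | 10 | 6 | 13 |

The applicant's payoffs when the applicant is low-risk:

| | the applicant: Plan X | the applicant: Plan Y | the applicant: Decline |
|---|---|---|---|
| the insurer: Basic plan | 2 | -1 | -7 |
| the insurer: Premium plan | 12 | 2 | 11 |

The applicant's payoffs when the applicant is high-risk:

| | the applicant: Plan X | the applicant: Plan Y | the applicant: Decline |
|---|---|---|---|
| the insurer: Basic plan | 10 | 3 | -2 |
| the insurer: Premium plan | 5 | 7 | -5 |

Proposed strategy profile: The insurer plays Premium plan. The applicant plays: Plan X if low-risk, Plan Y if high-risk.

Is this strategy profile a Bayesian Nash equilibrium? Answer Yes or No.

Yes

A profile is a BNE iff every type of every player is best-responding given beliefs about the other side.
The insurer plays Premium plan: E[Premium plan] = 0.375·(10) + 0.625·(6) = 7.5; E[Basic plan] = 5.75. Best-responding. ✓
The applicant (risk level low-risk), facing Premium plan: Plan X gives 12, Plan Y gives 2, Decline gives 11. Proposed Plan X is best. ✓
The applicant (risk level high-risk), facing Premium plan: Plan X gives 5, Plan Y gives 7, Decline gives -5. Proposed Plan Y is best. ✓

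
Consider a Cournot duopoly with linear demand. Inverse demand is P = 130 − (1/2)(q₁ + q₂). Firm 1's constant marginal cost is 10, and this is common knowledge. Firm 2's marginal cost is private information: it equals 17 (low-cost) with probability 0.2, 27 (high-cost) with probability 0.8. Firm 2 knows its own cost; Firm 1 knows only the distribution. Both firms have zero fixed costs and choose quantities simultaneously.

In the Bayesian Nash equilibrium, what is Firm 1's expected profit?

Firm 2 with cost c maximizes (130 − (1/2)(q₁+q₂) − c)·q₂, giving q₂(c) = (130 − c − (1/2)q₁).
E[c₂] = 0.2·17 + 0.8·27 = 25
Firm 1's FOC against E[q₂] yields q₁ = (130 − 2·10 + E[c₂])/(3/2) = (130 − 20 + 25)/(3/2) = 90.
E[P] = 130 − (1/2)·(q₁ + E[q₂]) = 55; Firm 1's expected profit = (E[P] − 10)·q₁ = (55 − 10)·90 = 4050.

4050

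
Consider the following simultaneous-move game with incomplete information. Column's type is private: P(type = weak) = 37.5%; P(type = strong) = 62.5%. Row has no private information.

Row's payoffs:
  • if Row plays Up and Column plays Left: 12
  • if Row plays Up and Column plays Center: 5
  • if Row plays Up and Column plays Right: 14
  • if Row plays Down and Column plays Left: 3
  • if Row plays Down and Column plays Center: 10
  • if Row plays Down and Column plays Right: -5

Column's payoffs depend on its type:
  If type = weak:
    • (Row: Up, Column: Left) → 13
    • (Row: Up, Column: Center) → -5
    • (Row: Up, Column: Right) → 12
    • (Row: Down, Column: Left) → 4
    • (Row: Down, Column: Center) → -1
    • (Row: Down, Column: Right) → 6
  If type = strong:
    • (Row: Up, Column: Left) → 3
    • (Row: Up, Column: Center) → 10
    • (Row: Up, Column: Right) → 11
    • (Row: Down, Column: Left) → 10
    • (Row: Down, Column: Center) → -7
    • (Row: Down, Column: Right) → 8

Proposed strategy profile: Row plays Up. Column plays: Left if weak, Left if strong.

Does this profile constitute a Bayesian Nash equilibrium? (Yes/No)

A profile is a BNE iff every type of every player is best-responding given beliefs about the other side.
Row plays Up: E[Up] = 0.375·(12) + 0.625·(12) = 12; E[Down] = 3. Best-responding. ✓
Column (type weak), facing Up: Left gives 13, Center gives -5, Right gives 12. Proposed Left is best. ✓
Column (type strong), facing Up: Left gives 3, Center gives 10, Right gives 11. Proposed Left is not best — profitable deviation exists. ✗

No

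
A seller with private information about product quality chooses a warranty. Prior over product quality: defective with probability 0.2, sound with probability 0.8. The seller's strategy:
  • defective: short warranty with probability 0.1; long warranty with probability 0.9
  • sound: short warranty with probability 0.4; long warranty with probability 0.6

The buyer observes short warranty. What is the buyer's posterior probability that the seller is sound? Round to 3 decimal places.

P(short warranty) = 0.2·0.1 + 0.8·0.4 = 0.34
P(sound | short warranty) = (0.8·0.4) / 0.34 = 0.32 / 0.34 = 0.941176

0.941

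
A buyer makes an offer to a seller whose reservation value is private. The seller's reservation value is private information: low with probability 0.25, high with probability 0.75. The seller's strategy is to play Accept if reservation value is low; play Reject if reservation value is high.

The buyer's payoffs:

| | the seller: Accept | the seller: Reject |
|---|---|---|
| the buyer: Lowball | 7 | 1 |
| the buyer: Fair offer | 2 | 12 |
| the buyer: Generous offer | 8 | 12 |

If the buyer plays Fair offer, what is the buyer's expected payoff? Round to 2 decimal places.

E[Fair offer] = 0.25·2 + 0.75·12 = 0.5 + 9 = 9.5

9.50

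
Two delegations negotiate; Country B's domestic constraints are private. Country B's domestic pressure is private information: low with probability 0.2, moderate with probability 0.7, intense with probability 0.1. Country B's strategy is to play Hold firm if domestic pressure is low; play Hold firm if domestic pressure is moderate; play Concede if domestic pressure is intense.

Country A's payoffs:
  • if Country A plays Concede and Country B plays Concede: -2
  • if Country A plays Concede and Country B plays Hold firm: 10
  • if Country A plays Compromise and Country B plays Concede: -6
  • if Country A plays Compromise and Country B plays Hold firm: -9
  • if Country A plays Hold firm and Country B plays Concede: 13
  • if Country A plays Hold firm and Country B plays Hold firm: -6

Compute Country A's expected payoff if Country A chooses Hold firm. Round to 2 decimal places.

E[Hold firm] = 0.2·(-6) + 0.7·(-6) + 0.1·13 = (-1.2) + (-4.2) + 1.3 = -4.1

-4.10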